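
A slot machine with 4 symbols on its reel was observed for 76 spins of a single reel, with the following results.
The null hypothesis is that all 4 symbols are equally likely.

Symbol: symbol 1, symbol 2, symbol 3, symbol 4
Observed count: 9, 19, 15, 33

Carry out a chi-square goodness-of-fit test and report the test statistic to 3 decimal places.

16.421

Under H₀ each category has probability 1/4, so each expected count is 76/4 = 19.
χ² = (9−19)²/19 + (19−19)²/19 + (15−19)²/19 + (33−19)²/19
   = 5.2632 + 0.0000 + 0.8421 + 10.3158
Sum = 16.421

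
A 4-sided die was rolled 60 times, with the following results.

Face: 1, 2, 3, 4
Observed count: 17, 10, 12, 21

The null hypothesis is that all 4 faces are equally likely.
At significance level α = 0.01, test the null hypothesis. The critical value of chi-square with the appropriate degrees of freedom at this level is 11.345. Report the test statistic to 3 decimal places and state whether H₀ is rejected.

Expected count for each of the 4 categories: 60/4 = 15.
cat         O        E   (O−E)²/E
1          17       15     0.2667
2          10       15     1.6667
3          12       15     0.6000
4          21       15     2.4000
Sum = 4.933
df = 3. Since 4.933 < 11.345, we do not reject H₀.

4.933; do not reject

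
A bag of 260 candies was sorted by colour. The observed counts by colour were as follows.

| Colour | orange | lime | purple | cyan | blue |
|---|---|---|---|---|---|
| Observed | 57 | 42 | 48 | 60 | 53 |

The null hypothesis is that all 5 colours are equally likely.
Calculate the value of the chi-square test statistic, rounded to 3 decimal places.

3.962

Under H₀ each category has probability 1/5, so each expected count is 260/5 = 52.
χ² = (57−52)²/52 + (42−52)²/52 + (48−52)²/52 + (60−52)²/52 + (53−52)²/52
   = 0.4808 + 1.9231 + 0.3077 + 1.2308 + 0.0192
Sum = 3.962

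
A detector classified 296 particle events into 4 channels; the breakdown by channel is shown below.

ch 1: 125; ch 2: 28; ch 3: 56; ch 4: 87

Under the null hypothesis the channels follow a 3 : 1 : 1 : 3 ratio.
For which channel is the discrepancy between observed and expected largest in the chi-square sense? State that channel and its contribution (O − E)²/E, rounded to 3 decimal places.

Ratio total = 8. Expected counts: 296×3/8 = 111, 296×1/8 = 37, 296×1/8 = 37, 296×3/8 = 111.
ch 1: (125 − 111)²/111 = 196/111 = 1.7658
ch 2: (28 − 37)²/37 = 81/37 = 2.1892
ch 3: (56 − 37)²/37 = 361/37 = 9.7568
ch 4: (87 − 111)²/111 = 576/111 = 5.1892
The largest term is for ch 3: 9.757.

ch 3, 9.757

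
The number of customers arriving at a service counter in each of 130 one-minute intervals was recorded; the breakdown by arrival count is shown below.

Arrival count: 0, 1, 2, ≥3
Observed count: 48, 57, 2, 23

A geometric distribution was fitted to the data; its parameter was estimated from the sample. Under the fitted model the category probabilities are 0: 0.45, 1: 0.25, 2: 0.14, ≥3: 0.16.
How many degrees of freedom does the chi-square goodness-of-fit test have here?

There are k = 4 categories and 1 parameter estimated from the data, so df = 4 − 1 − 1 = 2.

2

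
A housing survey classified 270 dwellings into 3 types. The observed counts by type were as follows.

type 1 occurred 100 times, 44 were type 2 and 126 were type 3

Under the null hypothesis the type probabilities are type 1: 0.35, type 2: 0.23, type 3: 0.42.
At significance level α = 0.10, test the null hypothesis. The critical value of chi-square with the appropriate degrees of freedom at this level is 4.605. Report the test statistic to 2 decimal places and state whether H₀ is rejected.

Expected counts E_i = n·p_i: 270×0.35 = 94.5, 270×0.23 = 62.1, 270×0.42 = 113.4.
type 1: (100 − 94.5)²/94.5 = 30.25/94.5 = 0.320
type 2: (44 − 62.1)²/62.1 = 327.61/62.1 = 5.276
type 3: (126 − 113.4)²/113.4 = 158.76/113.4 = 1.400
Sum = 7.00
df = 2. Since 7.00 > 4.605, we reject H₀.

7.00; reject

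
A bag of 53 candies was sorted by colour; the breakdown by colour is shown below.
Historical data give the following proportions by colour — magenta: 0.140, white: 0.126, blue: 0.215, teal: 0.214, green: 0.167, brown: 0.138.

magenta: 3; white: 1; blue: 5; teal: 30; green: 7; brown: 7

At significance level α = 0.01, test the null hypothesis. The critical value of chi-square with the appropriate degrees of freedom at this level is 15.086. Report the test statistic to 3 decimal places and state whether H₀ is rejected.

42.143; reject

Expected counts E_i = n·p_i: 53×0.140 = 7.42, 53×0.126 = 6.678, 53×0.215 = 11.395, 53×0.214 = 11.342, 53×0.167 = 8.851, 53×0.138 = 7.314.
χ² = (3−7.42)²/7.42 + (1−6.678)²/6.678 + (5−11.395)²/11.395 + (30−11.342)²/11.342 + (7−8.851)²/8.851 + (7−7.314)²/7.314
   = 2.6329 + 4.8277 + 3.5889 + 30.6931 + 0.3871 + 0.0135
Sum = 42.143
df = 5. Since 42.143 > 15.086, we reject H₀.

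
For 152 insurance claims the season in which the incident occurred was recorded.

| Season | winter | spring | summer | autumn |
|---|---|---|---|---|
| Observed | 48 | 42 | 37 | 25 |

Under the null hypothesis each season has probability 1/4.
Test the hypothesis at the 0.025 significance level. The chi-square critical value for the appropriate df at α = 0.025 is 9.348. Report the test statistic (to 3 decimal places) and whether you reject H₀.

Under H₀ each category has probability 1/4, so each expected count is 152/4 = 38.
χ² = (48−38)²/38 + (42−38)²/38 + (37−38)²/38 + (25−38)²/38
   = 2.6316 + 0.4211 + 0.0263 + 4.4474
Sum = 7.526
df = 3. Since 7.526 < 9.348, we do not reject H₀.

7.526; do not reject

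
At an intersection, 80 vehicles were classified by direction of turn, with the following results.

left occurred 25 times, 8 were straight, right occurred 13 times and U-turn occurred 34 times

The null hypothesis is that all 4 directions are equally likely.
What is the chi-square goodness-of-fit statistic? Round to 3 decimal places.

20.700

Under H₀ each category has probability 1/4, so each expected count is 80/4 = 20.
left: (25 − 20)²/20 = 25/20 = 1.2500
straight: (8 − 20)²/20 = 144/20 = 7.2000
right: (13 − 20)²/20 = 49/20 = 2.4500
U-turn: (34 − 20)²/20 = 196/20 = 9.8000
Sum = 20.700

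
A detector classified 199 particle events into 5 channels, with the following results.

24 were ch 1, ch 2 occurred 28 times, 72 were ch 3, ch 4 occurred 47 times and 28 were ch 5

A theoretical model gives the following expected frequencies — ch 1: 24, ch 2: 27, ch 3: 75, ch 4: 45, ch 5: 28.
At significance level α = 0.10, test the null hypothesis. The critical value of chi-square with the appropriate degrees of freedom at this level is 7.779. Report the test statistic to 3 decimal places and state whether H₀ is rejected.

χ² = (24−24)²/24 + (28−27)²/27 + (72−75)²/75 + (47−45)²/45 + (28−28)²/28
   = 0.0000 + 0.0370 + 0.1200 + 0.0889 + 0.0000
Sum = 0.246
df = 4. Since 0.246 < 7.779, we do not reject H₀.

0.246; do not reject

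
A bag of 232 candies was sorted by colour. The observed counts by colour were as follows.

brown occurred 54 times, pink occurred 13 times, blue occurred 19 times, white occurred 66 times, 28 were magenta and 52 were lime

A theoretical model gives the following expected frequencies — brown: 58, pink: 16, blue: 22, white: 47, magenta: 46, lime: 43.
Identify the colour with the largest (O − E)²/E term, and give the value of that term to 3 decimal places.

white, 7.681

brown: (54 − 58)²/58 = 16/58 = 0.2759
pink: (13 − 16)²/16 = 9/16 = 0.5625
blue: (19 − 22)²/22 = 9/22 = 0.4091
white: (66 − 47)²/47 = 361/47 = 7.6809
magenta: (28 − 46)²/46 = 324/46 = 7.0435
lime: (52 − 43)²/43 = 81/43 = 1.8837
The largest term is for white: 7.681.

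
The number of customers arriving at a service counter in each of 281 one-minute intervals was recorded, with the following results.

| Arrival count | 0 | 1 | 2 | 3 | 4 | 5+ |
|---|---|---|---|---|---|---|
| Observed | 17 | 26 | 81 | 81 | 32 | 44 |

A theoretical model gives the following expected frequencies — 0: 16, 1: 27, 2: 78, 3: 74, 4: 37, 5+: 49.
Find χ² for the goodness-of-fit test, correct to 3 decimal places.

2.063

χ² = (17−16)²/16 + (26−27)²/27 + (81−78)²/78 + (81−74)²/74 + (32−37)²/37 + (44−49)²/49
   = 0.0625 + 0.0370 + 0.1154 + 0.6622 + 0.6757 + 0.5102
Sum = 2.063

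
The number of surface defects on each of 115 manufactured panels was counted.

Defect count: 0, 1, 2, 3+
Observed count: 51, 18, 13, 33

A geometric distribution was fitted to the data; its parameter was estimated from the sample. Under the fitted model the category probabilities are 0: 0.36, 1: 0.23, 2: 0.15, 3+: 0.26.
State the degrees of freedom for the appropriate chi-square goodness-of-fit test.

There are k = 4 categories and 1 parameter estimated from the data, so df = 4 − 1 − 1 = 2.

2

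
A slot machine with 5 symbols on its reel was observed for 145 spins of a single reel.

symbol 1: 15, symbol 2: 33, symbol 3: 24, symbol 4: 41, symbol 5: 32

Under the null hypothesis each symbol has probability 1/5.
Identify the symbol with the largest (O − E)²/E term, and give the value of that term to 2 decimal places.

symbol 1, 6.76

Under H₀ each category has probability 1/5, so each expected count is 145/5 = 29.
cat           O        E   (O−E)²/E
symbol 1     15       29      6.759
symbol 2     33       29      0.552
symbol 3     24       29      0.862
symbol 4     41       29      4.966
symbol 5     32       29      0.310
The largest term is for symbol 1: 6.76.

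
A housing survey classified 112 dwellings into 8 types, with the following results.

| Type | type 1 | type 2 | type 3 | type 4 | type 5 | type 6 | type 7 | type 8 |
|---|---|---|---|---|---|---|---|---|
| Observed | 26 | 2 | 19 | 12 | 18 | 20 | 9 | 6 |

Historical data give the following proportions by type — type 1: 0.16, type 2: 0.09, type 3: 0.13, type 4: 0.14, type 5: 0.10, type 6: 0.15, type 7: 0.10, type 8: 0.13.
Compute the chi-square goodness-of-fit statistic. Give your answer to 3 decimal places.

22.540

Expected counts E_i = n·p_i: 112×0.16 = 17.92, 112×0.09 = 10.08, 112×0.13 = 14.56, 112×0.14 = 15.68, 112×0.10 = 11.2, 112×0.15 = 16.8, 112×0.10 = 11.2, 112×0.13 = 14.56.
cat         O        E   (O−E)²/E
type 1     26    17.92     3.6432
type 2      2    10.08     6.4768
type 3     19    14.56     1.3540
type 4     12    15.68     0.8637
type 5     18     11.2     4.1286
type 6     20     16.8     0.6095
type 7      9     11.2     0.4321
type 8      6    14.56     5.0325
Sum = 22.540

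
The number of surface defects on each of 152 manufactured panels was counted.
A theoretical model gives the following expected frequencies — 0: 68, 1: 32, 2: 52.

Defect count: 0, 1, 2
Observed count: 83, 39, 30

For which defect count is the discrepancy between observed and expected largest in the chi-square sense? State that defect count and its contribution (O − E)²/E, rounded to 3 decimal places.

2, 9.308

cat         O        E   (O−E)²/E
0          83       68     3.3088
1          39       32     1.5313
2          30       52     9.3077
The largest term is for 2: 9.308.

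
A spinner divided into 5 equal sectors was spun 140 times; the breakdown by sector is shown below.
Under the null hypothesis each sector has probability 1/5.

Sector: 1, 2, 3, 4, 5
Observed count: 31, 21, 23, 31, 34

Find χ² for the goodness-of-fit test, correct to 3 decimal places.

4.571

Under H₀ each category has probability 1/5, so each expected count is 140/5 = 28.
cat         O        E   (O−E)²/E
1          31       28     0.3214
2          21       28     1.7500
3          23       28     0.8929
4          31       28     0.3214
5          34       28     1.2857
Sum = 4.571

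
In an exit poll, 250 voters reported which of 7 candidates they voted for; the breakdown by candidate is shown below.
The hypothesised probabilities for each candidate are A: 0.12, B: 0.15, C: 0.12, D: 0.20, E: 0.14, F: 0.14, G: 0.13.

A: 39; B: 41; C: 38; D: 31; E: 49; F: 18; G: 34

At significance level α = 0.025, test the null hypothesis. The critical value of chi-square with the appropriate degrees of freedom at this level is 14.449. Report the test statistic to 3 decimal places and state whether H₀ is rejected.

Expected counts E_i = n·p_i: 250×0.12 = 30, 250×0.15 = 37.5, 250×0.12 = 30, 250×0.20 = 50, 250×0.14 = 35, 250×0.14 = 35, 250×0.13 = 32.5.
A: (39 − 30)²/30 = 81/30 = 2.7000
B: (41 − 37.5)²/37.5 = 12.25/37.5 = 0.3267
C: (38 − 30)²/30 = 64/30 = 2.1333
D: (31 − 50)²/50 = 361/50 = 7.2200
E: (49 − 35)²/35 = 196/35 = 5.6000
F: (18 − 35)²/35 = 289/35 = 8.2571
G: (34 − 32.5)²/32.5 = 2.25/32.5 = 0.0692
Sum = 26.306
df = 6. Since 26.306 > 14.449, we reject H₀.

26.306; reject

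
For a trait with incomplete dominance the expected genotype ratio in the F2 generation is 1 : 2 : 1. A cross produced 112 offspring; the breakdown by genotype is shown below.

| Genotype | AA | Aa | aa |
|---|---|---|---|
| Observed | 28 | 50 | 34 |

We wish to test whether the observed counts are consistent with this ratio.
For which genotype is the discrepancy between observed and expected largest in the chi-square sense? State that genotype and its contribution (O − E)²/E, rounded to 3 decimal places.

aa, 1.286

Ratio total = 4. Expected counts: 112×1/4 = 28, 112×2/4 = 56, 112×1/4 = 28.
χ² = (28−28)²/28 + (50−56)²/56 + (34−28)²/28
   = 0.0000 + 0.6429 + 1.2857
The largest term is for aa: 1.286.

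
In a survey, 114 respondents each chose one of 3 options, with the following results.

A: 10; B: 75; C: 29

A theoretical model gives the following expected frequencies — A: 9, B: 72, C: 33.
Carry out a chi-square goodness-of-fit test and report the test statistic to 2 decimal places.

0.72

cat         O        E   (O−E)²/E
A          10        9      0.111
B          75       72      0.125
C          29       33      0.485
Sum = 0.72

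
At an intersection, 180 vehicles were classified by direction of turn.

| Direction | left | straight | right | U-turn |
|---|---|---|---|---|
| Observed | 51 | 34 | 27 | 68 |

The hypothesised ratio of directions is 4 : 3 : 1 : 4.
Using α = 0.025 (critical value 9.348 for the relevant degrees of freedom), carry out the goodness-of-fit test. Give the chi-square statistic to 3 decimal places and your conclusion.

Ratio total = 12. Expected counts: 180×4/12 = 60, 180×3/12 = 45, 180×1/12 = 15, 180×4/12 = 60.
cat           O        E   (O−E)²/E
left         51       60     1.3500
straight     34       45     2.6889
right        27       15     9.6000
U-turn       68       60     1.0667
Sum = 14.706
df = 3. Since 14.706 > 9.348, we reject H₀.

14.706; reject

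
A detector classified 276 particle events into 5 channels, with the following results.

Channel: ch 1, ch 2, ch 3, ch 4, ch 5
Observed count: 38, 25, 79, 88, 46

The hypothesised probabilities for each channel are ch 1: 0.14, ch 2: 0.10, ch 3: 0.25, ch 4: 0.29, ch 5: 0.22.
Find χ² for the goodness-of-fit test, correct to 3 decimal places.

Expected counts E_i = n·p_i: 276×0.14 = 38.64, 276×0.10 = 27.6, 276×0.25 = 69, 276×0.29 = 80.04, 276×0.22 = 60.72.
cat         O        E   (O−E)²/E
ch 1       38    38.64     0.0106
ch 2       25     27.6     0.2449
ch 3       79       69     1.4493
ch 4       88    80.04     0.7916
ch 5       46    60.72     3.5685
Sum = 6.065

6.065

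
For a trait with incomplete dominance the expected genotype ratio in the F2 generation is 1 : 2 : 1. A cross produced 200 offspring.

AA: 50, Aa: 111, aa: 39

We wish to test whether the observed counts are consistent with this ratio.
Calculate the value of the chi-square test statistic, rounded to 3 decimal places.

3.630

Ratio total = 4. Expected counts: 200×1/4 = 50, 200×2/4 = 100, 200×1/4 = 50.
AA: (50 − 50)²/50 = 0/50 = 0.0000
Aa: (111 − 100)²/100 = 121/100 = 1.2100
aa: (39 − 50)²/50 = 121/50 = 2.4200
Sum = 3.630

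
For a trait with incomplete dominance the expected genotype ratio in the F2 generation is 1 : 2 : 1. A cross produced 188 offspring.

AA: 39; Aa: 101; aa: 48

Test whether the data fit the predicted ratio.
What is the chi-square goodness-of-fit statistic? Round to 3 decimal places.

1.904

Ratio total = 4. Expected counts: 188×1/4 = 47, 188×2/4 = 94, 188×1/4 = 47.
cat         O        E   (O−E)²/E
AA         39       47     1.3617
Aa        101       94     0.5213
aa         48       47     0.0213
Sum = 1.904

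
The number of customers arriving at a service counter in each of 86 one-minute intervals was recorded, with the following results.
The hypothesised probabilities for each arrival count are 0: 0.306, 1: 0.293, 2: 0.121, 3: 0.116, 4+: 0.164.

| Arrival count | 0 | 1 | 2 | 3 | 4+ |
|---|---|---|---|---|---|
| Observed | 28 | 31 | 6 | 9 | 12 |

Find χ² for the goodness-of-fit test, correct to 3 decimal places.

Expected counts E_i = n·p_i: 86×0.306 = 26.316, 86×0.293 = 25.198, 86×0.121 = 10.406, 86×0.116 = 9.976, 86×0.164 = 14.104.
cat         O        E   (O−E)²/E
0          28   26.316     0.1078
1          31   25.198     1.3359
2           6   10.406     1.8655
3           9    9.976     0.0955
4+         12   14.104     0.3139
Sum = 3.719

3.719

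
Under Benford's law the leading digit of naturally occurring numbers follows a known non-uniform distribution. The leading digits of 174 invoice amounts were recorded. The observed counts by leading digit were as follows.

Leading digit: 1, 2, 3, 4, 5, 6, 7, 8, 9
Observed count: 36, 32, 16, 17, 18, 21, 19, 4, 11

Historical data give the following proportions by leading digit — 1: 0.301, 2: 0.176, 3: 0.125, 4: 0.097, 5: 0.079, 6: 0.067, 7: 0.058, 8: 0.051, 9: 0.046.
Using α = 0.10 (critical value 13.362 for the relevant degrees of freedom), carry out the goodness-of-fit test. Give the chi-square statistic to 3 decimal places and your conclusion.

Expected counts E_i = n·p_i: 174×0.301 = 52.374, 174×0.176 = 30.624, 174×0.125 = 21.75, 174×0.097 = 16.878, 174×0.079 = 13.746, 174×0.067 = 11.658, 174×0.058 = 10.092, 174×0.051 = 8.874, 174×0.046 = 8.004.
cat         O        E   (O−E)²/E
1          36   52.374     5.1191
2          32   30.624     0.0618
3          16    21.75     1.5201
4          17   16.878     0.0009
5          18   13.746     1.3165
6          21   11.658     7.4861
7          19   10.092     7.8629
8           4    8.874     2.6770
9          11    8.004     1.1214
Sum = 27.166
df = 8. Since 27.166 > 13.362, we reject H₀.

27.166; reject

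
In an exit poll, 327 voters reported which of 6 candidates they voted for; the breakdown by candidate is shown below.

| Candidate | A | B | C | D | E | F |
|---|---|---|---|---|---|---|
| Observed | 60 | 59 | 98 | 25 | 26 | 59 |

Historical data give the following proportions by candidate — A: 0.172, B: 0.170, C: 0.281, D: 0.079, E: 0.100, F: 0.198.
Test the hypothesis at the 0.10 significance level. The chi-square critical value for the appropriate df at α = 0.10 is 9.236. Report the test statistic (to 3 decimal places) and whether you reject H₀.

2.776; do not reject

Expected counts E_i = n·p_i: 327×0.172 = 56.244, 327×0.170 = 55.59, 327×0.281 = 91.887, 327×0.079 = 25.833, 327×0.100 = 32.7, 327×0.198 = 64.746.
χ² = (60−56.244)²/56.244 + (59−55.59)²/55.59 + (98−91.887)²/91.887 + (25−25.833)²/25.833 + (26−32.7)²/32.7 + (59−64.746)²/64.746
   = 0.2508 + 0.2092 + 0.4067 + 0.0269 + 1.3728 + 0.5099
Sum = 2.776
df = 5. Since 2.776 < 9.236, we do not reject H₀.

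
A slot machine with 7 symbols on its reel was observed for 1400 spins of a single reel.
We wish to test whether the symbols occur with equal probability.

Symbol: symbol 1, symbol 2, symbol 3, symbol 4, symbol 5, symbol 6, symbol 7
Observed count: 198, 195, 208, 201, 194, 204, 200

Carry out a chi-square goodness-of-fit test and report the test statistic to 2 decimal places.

0.73

Under H₀ each category has probability 1/7, so each expected count is 1400/7 = 200.
χ² = (198−200)²/200 + (195−200)²/200 + (208−200)²/200 + (201−200)²/200 + (194−200)²/200 + (204−200)²/200 + (200−200)²/200
   = 0.020 + 0.125 + 0.320 + 0.005 + 0.180 + 0.080 + 0.000
Sum = 0.73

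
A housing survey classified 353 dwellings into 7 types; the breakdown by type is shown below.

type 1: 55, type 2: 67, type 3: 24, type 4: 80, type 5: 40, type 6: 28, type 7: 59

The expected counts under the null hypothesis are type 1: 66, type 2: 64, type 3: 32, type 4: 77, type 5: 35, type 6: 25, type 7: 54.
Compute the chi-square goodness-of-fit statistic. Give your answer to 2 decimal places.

5.63

type 1: (55 − 66)²/66 = 121/66 = 1.833
type 2: (67 − 64)²/64 = 9/64 = 0.141
type 3: (24 − 32)²/32 = 64/32 = 2.000
type 4: (80 − 77)²/77 = 9/77 = 0.117
type 5: (40 − 35)²/35 = 25/35 = 0.714
type 6: (28 − 25)²/25 = 9/25 = 0.360
type 7: (59 − 54)²/54 = 25/54 = 0.463
Sum = 5.63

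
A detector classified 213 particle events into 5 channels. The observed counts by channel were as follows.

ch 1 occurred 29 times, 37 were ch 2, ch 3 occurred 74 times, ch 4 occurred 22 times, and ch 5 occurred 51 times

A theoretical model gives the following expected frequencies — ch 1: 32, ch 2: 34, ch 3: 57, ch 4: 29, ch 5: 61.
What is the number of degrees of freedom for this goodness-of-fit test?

There are k = 5 categories and no parameters were estimated from the data, so df = 5 − 1 = 4.

4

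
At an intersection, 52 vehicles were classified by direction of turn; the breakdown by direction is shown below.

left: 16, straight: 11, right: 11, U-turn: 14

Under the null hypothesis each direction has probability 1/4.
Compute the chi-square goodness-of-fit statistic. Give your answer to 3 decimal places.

Under H₀ each category has probability 1/4, so each expected count is 52/4 = 13.
cat           O        E   (O−E)²/E
left         16       13     0.6923
straight     11       13     0.3077
right        11       13     0.3077
U-turn       14       13     0.0769
Sum = 1.385

1.385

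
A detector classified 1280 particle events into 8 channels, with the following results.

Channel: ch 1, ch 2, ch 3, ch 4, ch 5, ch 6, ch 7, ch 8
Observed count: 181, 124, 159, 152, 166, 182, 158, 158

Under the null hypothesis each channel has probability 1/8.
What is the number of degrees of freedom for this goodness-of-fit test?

7

There are k = 8 categories and no parameters were estimated from the data, so df = 8 − 1 = 7.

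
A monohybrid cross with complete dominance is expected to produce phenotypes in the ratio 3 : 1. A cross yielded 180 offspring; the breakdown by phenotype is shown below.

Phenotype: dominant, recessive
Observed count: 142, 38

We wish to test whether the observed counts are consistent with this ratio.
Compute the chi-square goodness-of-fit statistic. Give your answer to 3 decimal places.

1.452

Ratio total = 4. Expected counts: 180×3/4 = 135, 180×1/4 = 45.
cat            O        E   (O−E)²/E
dominant     142      135     0.3630
recessive     38       45     1.0889
Sum = 1.452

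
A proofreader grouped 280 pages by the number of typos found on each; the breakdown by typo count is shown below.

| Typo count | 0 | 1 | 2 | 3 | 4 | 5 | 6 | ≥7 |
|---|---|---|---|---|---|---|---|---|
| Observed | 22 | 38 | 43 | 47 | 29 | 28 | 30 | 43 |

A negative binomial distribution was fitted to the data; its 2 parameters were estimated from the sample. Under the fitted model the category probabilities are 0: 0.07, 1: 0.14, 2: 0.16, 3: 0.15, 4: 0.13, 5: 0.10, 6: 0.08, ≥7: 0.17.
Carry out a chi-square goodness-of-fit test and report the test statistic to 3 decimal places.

Expected counts E_i = n·p_i: 280×0.07 = 19.6, 280×0.14 = 39.2, 280×0.16 = 44.8, 280×0.15 = 42, 280×0.13 = 36.4, 280×0.10 = 28, 280×0.08 = 22.4, 280×0.17 = 47.6.
χ² = (22−19.6)²/19.6 + (38−39.2)²/39.2 + (43−44.8)²/44.8 + (47−42)²/42 + (29−36.4)²/36.4 + (28−28)²/28 + (30−22.4)²/22.4 + (43−47.6)²/47.6
   = 0.2939 + 0.0367 + 0.0723 + 0.5952 + 1.5044 + 0.0000 + 2.5786 + 0.4445
Sum = 5.526

5.526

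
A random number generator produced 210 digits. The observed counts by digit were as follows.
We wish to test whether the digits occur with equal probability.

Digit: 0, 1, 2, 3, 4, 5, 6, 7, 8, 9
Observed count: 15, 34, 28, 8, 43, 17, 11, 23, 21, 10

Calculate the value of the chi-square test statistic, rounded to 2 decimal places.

54.67

Under H₀ each category has probability 1/10, so each expected count is 210/10 = 21.
χ² = (15−21)²/21 + (34−21)²/21 + (28−21)²/21 + (8−21)²/21 + (43−21)²/21 + (17−21)²/21 + (11−21)²/21 + (23−21)²/21 + (21−21)²/21 + (10−21)²/21
   = 1.714 + 8.048 + 2.333 + 8.048 + 23.048 + 0.762 + 4.762 + 0.190 + 0.000 + 5.762
Sum = 54.67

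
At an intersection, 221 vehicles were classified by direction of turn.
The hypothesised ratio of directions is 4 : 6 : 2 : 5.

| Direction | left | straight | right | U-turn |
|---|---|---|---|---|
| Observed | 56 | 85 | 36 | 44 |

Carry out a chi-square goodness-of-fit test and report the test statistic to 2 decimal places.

11.57

Ratio total = 17. Expected counts: 221×4/17 = 52, 221×6/17 = 78, 221×2/17 = 26, 221×5/17 = 65.
cat           O        E   (O−E)²/E
left         56       52      0.308
straight     85       78      0.628
right        36       26      3.846
U-turn       44       65      6.785
Sum = 11.57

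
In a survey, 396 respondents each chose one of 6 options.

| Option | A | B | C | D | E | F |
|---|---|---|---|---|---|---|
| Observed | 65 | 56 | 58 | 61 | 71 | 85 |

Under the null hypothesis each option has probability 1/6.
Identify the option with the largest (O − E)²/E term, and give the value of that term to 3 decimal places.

F, 5.470

Under H₀ each category has probability 1/6, so each expected count is 396/6 = 66.
χ² = (65−66)²/66 + (56−66)²/66 + (58−66)²/66 + (61−66)²/66 + (71−66)²/66 + (85−66)²/66
   = 0.0152 + 1.5152 + 0.9697 + 0.3788 + 0.3788 + 5.4697
The largest term is for F: 5.470.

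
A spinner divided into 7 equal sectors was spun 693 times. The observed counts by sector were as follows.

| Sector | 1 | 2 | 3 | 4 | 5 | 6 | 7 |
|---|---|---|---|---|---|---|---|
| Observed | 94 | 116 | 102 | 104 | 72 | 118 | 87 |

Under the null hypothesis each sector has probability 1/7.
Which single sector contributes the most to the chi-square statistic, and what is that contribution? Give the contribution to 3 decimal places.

Expected count for each of the 7 categories: 693/7 = 99.
cat         O        E   (O−E)²/E
1          94       99     0.2525
2         116       99     2.9192
3         102       99     0.0909
4         104       99     0.2525
5          72       99     7.3636
6         118       99     3.6465
7          87       99     1.4545
The largest term is for 5: 7.364.

5, 7.364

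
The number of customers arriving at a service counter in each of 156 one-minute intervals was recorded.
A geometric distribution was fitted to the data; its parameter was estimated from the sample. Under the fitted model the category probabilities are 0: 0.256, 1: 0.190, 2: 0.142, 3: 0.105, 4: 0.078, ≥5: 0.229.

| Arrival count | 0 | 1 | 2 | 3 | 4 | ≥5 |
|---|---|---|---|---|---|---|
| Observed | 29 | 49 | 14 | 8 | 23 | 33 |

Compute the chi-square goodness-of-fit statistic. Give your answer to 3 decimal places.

Expected counts E_i = n·p_i: 156×0.256 = 39.936, 156×0.190 = 29.64, 156×0.142 = 22.152, 156×0.105 = 16.38, 156×0.078 = 12.168, 156×0.229 = 35.724.
cat         O        E   (O−E)²/E
0          29   39.936     2.9947
1          49    29.64    12.6454
2          14   22.152     3.0000
3           8    16.38     4.2872
4          23   12.168     9.6427
≥5         33   35.724     0.2077
Sum = 32.778

32.778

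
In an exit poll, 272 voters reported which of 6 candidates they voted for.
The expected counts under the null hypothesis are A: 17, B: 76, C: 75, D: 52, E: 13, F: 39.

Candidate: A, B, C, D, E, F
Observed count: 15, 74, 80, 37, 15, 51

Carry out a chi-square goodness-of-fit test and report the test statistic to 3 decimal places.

8.948

χ² = (15−17)²/17 + (74−76)²/76 + (80−75)²/75 + (37−52)²/52 + (15−13)²/13 + (51−39)²/39
   = 0.2353 + 0.0526 + 0.3333 + 4.3269 + 0.3077 + 3.6923
Sum = 8.948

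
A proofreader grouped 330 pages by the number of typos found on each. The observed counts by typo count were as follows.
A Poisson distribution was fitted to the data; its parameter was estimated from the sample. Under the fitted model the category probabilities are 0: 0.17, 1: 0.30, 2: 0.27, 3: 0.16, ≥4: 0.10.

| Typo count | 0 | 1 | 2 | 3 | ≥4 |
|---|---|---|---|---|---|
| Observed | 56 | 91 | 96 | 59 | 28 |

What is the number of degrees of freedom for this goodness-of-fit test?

3

There are k = 5 categories and 1 parameter estimated from the data, so df = 5 − 1 − 1 = 3.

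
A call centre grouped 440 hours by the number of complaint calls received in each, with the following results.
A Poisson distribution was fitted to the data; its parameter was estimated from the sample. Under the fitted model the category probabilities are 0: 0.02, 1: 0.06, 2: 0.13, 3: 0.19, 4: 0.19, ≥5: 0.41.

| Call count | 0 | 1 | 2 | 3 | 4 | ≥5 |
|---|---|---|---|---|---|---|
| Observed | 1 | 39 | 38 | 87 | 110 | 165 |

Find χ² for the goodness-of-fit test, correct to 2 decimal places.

Expected counts E_i = n·p_i: 440×0.02 = 8.8, 440×0.06 = 26.4, 440×0.13 = 57.2, 440×0.19 = 83.6, 440×0.19 = 83.6, 440×0.41 = 180.4.
χ² = (1−8.8)²/8.8 + (39−26.4)²/26.4 + (38−57.2)²/57.2 + (87−83.6)²/83.6 + (110−83.6)²/83.6 + (165−180.4)²/180.4
   = 6.914 + 6.014 + 6.445 + 0.138 + 8.337 + 1.315
Sum = 29.16

29.16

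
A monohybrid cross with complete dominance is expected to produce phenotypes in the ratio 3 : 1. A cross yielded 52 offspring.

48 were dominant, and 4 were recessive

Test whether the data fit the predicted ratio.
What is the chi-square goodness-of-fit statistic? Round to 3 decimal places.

Ratio total = 4. Expected counts: 52×3/4 = 39, 52×1/4 = 13.
cat            O        E   (O−E)²/E
dominant      48       39     2.0769
recessive      4       13     6.2308
Sum = 8.308

8.308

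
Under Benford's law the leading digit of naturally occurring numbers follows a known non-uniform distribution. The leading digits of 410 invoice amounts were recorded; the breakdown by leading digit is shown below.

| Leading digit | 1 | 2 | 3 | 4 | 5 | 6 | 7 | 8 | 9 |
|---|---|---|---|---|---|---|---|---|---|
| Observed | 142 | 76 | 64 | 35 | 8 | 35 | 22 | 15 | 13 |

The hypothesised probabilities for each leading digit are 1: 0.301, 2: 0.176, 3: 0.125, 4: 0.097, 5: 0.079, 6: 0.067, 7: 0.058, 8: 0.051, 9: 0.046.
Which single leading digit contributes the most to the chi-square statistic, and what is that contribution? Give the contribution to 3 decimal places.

Expected counts E_i = n·p_i: 410×0.301 = 123.41, 410×0.176 = 72.16, 410×0.125 = 51.25, 410×0.097 = 39.77, 410×0.079 = 32.39, 410×0.067 = 27.47, 410×0.058 = 23.78, 410×0.051 = 20.91, 410×0.046 = 18.86.
1: (142 − 123.41)²/123.41 = 345.5881/123.41 = 2.8003
2: (76 − 72.16)²/72.16 = 14.7456/72.16 = 0.2043
3: (64 − 51.25)²/51.25 = 162.5625/51.25 = 3.1720
4: (35 − 39.77)²/39.77 = 22.7529/39.77 = 0.5721
5: (8 − 32.39)²/32.39 = 594.8721/32.39 = 18.3659
6: (35 − 27.47)²/27.47 = 56.7009/27.47 = 2.0641
7: (22 − 23.78)²/23.78 = 3.1684/23.78 = 0.1332
8: (15 − 20.91)²/20.91 = 34.9281/20.91 = 1.6704
9: (13 − 18.86)²/18.86 = 34.3396/18.86 = 1.8208
The largest term is for 5: 18.366.

5, 18.366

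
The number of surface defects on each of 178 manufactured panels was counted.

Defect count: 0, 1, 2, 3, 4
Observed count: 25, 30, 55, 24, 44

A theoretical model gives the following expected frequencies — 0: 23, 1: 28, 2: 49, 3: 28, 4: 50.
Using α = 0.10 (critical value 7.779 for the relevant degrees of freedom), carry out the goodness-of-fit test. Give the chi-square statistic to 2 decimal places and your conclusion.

χ² = (25−23)²/23 + (30−28)²/28 + (55−49)²/49 + (24−28)²/28 + (44−50)²/50
   = 0.174 + 0.143 + 0.735 + 0.571 + 0.720
Sum = 2.34
df = 4. Since 2.34 < 7.779, we do not reject H₀.

2.34; do not reject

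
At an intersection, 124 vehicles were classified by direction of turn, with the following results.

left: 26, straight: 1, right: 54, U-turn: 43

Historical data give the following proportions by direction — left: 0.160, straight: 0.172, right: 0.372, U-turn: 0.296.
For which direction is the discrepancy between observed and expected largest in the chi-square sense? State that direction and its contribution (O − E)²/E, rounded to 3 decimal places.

Expected counts E_i = n·p_i: 124×0.160 = 19.84, 124×0.172 = 21.328, 124×0.372 = 46.128, 124×0.296 = 36.704.
χ² = (26−19.84)²/19.84 + (1−21.328)²/21.328 + (54−46.128)²/46.128 + (43−36.704)²/36.704
   = 1.9126 + 19.3749 + 1.3434 + 1.0800
The largest term is for straight: 19.375.

straight, 19.375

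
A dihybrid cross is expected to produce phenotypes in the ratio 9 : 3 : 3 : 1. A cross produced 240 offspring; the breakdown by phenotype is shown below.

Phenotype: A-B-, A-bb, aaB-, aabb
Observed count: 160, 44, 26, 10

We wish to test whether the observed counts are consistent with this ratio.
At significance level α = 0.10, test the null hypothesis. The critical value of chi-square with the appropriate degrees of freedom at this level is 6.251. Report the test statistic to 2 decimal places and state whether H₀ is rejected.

Ratio total = 16. Expected counts: 240×9/16 = 135, 240×3/16 = 45, 240×3/16 = 45, 240×1/16 = 15.
A-B-: (160 − 135)²/135 = 625/135 = 4.630
A-bb: (44 − 45)²/45 = 1/45 = 0.022
aaB-: (26 − 45)²/45 = 361/45 = 8.022
aabb: (10 − 15)²/15 = 25/15 = 1.667
Sum = 14.34
df = 3. Since 14.34 > 6.251, we reject H₀.

14.34; reject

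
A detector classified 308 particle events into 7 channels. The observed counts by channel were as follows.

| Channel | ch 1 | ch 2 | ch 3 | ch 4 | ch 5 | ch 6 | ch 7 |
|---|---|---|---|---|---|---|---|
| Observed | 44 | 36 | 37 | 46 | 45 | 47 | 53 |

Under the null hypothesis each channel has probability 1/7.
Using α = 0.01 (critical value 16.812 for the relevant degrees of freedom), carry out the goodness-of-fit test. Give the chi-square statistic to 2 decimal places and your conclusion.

Under H₀ each category has probability 1/7, so each expected count is 308/7 = 44.
cat         O        E   (O−E)²/E
ch 1       44       44      0.000
ch 2       36       44      1.455
ch 3       37       44      1.114
ch 4       46       44      0.091
ch 5       45       44      0.023
ch 6       47       44      0.205
ch 7       53       44      1.841
Sum = 4.73
df = 6. Since 4.73 < 16.812, we do not reject H₀.

4.73; do not reject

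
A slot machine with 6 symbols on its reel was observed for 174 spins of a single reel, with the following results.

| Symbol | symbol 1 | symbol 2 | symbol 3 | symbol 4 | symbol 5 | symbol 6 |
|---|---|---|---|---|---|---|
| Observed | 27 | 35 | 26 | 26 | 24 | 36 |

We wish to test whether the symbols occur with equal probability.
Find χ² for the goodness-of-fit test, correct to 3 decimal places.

Under H₀ each category has probability 1/6, so each expected count is 174/6 = 29.
symbol 1: (27 − 29)²/29 = 4/29 = 0.1379
symbol 2: (35 − 29)²/29 = 36/29 = 1.2414
symbol 3: (26 − 29)²/29 = 9/29 = 0.3103
symbol 4: (26 − 29)²/29 = 9/29 = 0.3103
symbol 5: (24 − 29)²/29 = 25/29 = 0.8621
symbol 6: (36 − 29)²/29 = 49/29 = 1.6897
Sum = 4.552

4.552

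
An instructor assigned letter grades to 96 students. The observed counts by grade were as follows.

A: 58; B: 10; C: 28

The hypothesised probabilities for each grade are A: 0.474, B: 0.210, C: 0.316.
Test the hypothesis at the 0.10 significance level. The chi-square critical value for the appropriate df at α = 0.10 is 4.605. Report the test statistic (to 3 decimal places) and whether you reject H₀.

Expected counts E_i = n·p_i: 96×0.474 = 45.504, 96×0.210 = 20.16, 96×0.316 = 30.336.
cat         O        E   (O−E)²/E
A          58   45.504     3.4316
B          10    20.16     5.1203
C          28   30.336     0.1799
Sum = 8.732
df = 2. Since 8.732 > 4.605, we reject H₀.

8.732; reject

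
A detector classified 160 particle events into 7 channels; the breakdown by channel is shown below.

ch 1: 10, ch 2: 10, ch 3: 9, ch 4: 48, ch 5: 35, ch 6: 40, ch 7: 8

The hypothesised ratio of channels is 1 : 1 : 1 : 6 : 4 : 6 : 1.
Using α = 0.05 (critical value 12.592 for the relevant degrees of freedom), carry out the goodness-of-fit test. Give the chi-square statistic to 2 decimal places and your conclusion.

Ratio total = 20. Expected counts: 160×1/20 = 8, 160×1/20 = 8, 160×1/20 = 8, 160×6/20 = 48, 160×4/20 = 32, 160×6/20 = 48, 160×1/20 = 8.
χ² = (10−8)²/8 + (10−8)²/8 + (9−8)²/8 + (48−48)²/48 + (35−32)²/32 + (40−48)²/48 + (8−8)²/8
   = 0.500 + 0.500 + 0.125 + 0.000 + 0.281 + 1.333 + 0.000
Sum = 2.74
df = 6. Since 2.74 < 12.592, we do not reject H₀.

2.74; do not reject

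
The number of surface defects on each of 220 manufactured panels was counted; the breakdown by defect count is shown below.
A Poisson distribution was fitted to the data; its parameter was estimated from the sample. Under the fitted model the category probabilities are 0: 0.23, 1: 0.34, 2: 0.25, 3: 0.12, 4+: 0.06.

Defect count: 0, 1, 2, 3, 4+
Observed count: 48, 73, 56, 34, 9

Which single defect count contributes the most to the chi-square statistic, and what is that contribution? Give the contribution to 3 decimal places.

3, 2.188

Expected counts E_i = n·p_i: 220×0.23 = 50.6, 220×0.34 = 74.8, 220×0.25 = 55, 220×0.12 = 26.4, 220×0.06 = 13.2.
cat         O        E   (O−E)²/E
0          48     50.6     0.1336
1          73     74.8     0.0433
2          56       55     0.0182
3          34     26.4     2.1879
4+          9     13.2     1.3364
The largest term is for 3: 2.188.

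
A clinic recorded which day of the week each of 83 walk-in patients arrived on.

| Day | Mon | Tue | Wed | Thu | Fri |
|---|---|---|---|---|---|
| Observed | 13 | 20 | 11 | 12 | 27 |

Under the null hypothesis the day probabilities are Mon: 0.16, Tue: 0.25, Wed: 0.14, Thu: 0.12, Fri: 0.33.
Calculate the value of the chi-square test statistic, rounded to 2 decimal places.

0.49

Expected counts E_i = n·p_i: 83×0.16 = 13.28, 83×0.25 = 20.75, 83×0.14 = 11.62, 83×0.12 = 9.96, 83×0.33 = 27.39.
χ² = (13−13.28)²/13.28 + (20−20.75)²/20.75 + (11−11.62)²/11.62 + (12−9.96)²/9.96 + (27−27.39)²/27.39
   = 0.006 + 0.027 + 0.033 + 0.418 + 0.006
Sum = 0.49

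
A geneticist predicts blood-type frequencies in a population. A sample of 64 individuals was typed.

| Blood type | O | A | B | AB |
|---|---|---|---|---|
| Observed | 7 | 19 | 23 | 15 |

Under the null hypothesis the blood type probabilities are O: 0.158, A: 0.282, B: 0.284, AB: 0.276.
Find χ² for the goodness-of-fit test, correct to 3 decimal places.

2.690

Expected counts E_i = n·p_i: 64×0.158 = 10.112, 64×0.282 = 18.048, 64×0.284 = 18.176, 64×0.276 = 17.664.
χ² = (7−10.112)²/10.112 + (19−18.048)²/18.048 + (23−18.176)²/18.176 + (15−17.664)²/17.664
   = 0.9577 + 0.0502 + 1.2803 + 0.4018
Sum = 2.690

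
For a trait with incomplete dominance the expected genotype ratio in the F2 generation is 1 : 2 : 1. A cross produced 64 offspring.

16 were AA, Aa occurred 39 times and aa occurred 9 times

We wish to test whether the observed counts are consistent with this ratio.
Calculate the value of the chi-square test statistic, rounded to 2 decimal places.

4.59

Ratio total = 4. Expected counts: 64×1/4 = 16, 64×2/4 = 32, 64×1/4 = 16.
AA: (16 − 16)²/16 = 0/16 = 0.000
Aa: (39 − 32)²/32 = 49/32 = 1.531
aa: (9 − 16)²/16 = 49/16 = 3.063
Sum = 4.59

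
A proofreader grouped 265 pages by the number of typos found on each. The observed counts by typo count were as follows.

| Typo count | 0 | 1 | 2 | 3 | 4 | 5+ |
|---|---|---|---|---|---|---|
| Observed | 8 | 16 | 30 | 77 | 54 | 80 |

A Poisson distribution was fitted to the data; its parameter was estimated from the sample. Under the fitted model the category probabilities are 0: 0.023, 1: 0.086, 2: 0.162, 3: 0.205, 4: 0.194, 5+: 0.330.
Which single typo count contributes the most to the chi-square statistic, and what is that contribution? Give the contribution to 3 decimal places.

3, 9.464

Expected counts E_i = n·p_i: 265×0.023 = 6.095, 265×0.086 = 22.79, 265×0.162 = 42.93, 265×0.205 = 54.325, 265×0.194 = 51.41, 265×0.330 = 87.45.
cat         O        E   (O−E)²/E
0           8    6.095     0.5954
1          16    22.79     2.0230
2          30    42.93     3.8944
3          77   54.325     9.4644
4          54    51.41     0.1305
5+         80    87.45     0.6347
The largest term is for 3: 9.464.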